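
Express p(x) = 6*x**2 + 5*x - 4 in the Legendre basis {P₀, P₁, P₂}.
(-2)P₀ + (5)P₁ + (4)P₂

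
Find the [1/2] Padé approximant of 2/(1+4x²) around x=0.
2/(4*x**2 + 1)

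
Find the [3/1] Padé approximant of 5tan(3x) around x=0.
45*x**3 + 15*x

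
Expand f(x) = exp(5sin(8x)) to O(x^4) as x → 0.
1 + 40*x + 800*x**2 + 10240*x**3 + O(x**4)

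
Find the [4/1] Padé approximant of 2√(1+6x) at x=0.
(243*x**4/20 - 54*x**3/5 + 81*x**2/5 + 72*x/5 + 2)/(21*x/5 + 1)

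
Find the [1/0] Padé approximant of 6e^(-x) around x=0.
6 - 6*x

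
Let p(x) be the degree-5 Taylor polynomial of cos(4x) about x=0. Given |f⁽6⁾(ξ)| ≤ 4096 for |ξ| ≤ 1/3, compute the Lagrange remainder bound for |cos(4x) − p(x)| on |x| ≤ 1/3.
256/32805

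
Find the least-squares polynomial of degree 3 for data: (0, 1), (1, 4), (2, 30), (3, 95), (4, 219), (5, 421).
55/63 + (-200/189)x + (379/252)x² + (335/108)x³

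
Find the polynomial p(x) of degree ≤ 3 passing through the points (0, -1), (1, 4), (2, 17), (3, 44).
x**3 + x**2 + 3*x - 1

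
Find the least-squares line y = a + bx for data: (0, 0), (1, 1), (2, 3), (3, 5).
a = -3/10, b = 17/10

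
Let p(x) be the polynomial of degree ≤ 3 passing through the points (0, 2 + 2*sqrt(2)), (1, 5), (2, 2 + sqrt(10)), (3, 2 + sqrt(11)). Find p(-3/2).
-535/16 - 35*sqrt(11)/16 + 105*sqrt(2)/8 + 135*sqrt(10)/16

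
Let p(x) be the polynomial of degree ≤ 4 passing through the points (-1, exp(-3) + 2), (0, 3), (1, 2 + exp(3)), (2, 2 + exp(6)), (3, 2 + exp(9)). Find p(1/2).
(-5 + (-20*exp(6) + 316 + 90*exp(3) + 3*exp(9))*exp(3))*exp(-3)/128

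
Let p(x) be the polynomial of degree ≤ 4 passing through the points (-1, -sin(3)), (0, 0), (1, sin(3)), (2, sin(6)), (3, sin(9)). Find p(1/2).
3*sin(9)/128 - 5*sin(6)/32 + 95*sin(3)/128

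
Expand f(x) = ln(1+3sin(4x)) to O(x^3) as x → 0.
12*x - 72*x**2 + O(x**3)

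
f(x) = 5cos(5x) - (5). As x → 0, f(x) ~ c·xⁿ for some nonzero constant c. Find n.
2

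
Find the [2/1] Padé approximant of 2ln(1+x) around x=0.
x*(x + 6)/(3*(2*x/3 + 1))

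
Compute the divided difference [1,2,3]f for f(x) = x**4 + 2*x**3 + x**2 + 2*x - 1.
38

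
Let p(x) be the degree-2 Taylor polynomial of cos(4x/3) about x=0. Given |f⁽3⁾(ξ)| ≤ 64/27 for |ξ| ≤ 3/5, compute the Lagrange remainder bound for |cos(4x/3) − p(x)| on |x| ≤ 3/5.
32/375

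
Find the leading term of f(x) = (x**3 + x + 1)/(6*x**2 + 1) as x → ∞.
x/6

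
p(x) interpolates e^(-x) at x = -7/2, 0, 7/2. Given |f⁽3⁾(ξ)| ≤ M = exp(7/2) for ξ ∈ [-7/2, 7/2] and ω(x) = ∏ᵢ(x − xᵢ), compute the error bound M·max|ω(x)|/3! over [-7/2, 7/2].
343*sqrt(3)*exp(7/2)/216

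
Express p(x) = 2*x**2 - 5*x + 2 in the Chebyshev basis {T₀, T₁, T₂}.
(3)T₀ + (-5)T₁ + T₂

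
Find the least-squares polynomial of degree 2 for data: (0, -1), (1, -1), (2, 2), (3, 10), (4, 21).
-33/35 + (-31/14)x + (27/14)x²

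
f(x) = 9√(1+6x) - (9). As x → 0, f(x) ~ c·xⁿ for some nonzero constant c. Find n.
1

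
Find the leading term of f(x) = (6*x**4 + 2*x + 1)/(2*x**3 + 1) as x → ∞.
3*x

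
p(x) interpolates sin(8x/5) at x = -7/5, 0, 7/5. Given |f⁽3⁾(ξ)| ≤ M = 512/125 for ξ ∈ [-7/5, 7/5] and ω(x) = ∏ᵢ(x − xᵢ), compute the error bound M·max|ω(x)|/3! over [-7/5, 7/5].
175616*sqrt(3)/421875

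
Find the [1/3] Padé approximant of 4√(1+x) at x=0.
(7*x/2 + 4)/(x**3/64 - x**2/16 + 3*x/8 + 1)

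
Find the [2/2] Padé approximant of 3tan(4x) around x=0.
12*x/(1 - 16*x**2/3)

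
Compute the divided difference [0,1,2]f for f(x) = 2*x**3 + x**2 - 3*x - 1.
7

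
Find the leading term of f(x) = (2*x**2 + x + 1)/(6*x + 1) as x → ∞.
x/3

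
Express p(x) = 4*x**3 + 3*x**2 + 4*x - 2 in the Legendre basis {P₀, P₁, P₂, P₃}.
-P₀ + (32/5)P₁ + (2)P₂ + (8/5)P₃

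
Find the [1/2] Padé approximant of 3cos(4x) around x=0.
3/(8*x**2 + 1)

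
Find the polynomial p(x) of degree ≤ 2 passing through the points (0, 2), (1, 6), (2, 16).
3*x**2 + x + 2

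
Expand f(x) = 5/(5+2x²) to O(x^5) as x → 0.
1 - 2*x**2/5 + 4*x**4/25 + O(x**5)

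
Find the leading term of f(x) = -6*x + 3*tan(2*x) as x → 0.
8*x**3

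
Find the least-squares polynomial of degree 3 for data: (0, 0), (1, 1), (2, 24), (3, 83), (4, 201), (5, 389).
1/42 + (-961/252)x + (85/42)x² + (103/36)x³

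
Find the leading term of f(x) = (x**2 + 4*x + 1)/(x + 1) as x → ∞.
x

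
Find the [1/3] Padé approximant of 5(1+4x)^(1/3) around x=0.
(50*x/3 + 5)/(64*x**3/81 - 8*x**2/9 + 2*x + 1)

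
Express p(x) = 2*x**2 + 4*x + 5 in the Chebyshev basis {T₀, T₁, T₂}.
(6)T₀ + (4)T₁ + T₂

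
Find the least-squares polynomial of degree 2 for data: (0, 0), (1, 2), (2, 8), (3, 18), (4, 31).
-3/35 + (13/35)x + (13/7)x²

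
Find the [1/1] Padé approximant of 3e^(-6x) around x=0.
(3 - 9*x)/(3*x + 1)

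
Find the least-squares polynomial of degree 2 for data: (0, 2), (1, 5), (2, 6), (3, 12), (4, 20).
89/35 + (1/70)x + (15/14)x²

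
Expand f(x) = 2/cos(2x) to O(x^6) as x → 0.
2 + 4*x**2 + 20*x**4/3 + O(x**6)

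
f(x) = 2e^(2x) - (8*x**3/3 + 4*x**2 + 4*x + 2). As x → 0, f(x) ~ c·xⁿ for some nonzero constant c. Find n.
4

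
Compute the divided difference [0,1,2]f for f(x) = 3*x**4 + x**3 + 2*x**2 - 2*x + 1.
26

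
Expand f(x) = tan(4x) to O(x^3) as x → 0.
4*x + O(x**3)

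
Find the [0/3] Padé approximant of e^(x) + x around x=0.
1/(-37*x**3/6 + 7*x**2/2 - 2*x + 1)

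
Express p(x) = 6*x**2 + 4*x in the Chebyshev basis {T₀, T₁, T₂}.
(3)T₀ + (4)T₁ + (3)T₂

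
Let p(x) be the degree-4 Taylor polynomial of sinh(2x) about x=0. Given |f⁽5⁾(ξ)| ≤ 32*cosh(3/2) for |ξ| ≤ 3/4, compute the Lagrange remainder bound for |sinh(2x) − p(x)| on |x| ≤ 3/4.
81*cosh(3/2)/1280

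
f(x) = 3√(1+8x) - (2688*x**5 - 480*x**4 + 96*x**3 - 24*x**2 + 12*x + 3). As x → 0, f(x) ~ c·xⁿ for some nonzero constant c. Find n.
6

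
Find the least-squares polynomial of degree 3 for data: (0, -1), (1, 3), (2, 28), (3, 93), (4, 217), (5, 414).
-53/63 + (-344/189)x + (577/252)x² + (317/108)x³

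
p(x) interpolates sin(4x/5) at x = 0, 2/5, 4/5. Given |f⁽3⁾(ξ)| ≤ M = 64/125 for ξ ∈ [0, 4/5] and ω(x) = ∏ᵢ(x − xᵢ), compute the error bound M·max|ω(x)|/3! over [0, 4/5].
512*sqrt(3)/421875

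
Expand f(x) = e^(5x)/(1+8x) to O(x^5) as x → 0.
1 - 3*x + 73*x**2/2 - 1627*x**3/6 + 17563*x**4/8 + O(x**5)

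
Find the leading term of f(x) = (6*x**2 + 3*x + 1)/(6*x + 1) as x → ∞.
x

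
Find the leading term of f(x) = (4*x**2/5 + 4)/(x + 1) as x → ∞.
4*x/5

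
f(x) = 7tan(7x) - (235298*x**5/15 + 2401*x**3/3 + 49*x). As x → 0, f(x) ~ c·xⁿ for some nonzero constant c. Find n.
7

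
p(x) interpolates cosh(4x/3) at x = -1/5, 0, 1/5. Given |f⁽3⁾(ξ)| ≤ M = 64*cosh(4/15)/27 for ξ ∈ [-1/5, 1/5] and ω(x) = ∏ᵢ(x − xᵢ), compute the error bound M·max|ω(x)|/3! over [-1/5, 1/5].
64*sqrt(3)*cosh(4/15)/91125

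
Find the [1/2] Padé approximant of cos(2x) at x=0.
1/(2*x**2 + 1)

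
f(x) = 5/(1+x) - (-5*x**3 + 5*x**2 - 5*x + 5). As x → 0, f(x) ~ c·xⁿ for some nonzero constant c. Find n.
4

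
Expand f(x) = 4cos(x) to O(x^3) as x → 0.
4 - 2*x**2 + O(x**3)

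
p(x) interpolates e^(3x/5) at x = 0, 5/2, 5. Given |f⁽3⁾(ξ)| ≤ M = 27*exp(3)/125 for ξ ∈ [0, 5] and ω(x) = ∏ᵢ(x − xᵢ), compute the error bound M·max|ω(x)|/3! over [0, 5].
sqrt(3)*exp(3)/8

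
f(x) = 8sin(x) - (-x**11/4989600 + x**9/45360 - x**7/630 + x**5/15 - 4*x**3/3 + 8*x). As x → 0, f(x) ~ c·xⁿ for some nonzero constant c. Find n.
13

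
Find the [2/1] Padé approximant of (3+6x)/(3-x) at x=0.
(2*x + 1)/(1 - x/3)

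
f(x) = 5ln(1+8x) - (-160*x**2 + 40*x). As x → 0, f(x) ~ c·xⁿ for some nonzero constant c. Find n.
3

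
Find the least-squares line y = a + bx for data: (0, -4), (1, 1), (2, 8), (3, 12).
a = -4, b = 11/2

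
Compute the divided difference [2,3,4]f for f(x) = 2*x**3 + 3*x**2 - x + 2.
21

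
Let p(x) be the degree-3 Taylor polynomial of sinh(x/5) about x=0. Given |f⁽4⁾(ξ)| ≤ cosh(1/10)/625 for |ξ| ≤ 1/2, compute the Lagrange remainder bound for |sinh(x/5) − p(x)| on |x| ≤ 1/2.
cosh(1/10)/240000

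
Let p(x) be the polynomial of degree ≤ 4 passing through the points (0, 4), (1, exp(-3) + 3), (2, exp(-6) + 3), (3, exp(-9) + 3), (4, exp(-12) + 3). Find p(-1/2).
(-420*exp(9) - 180*exp(3) + 35 + 378*exp(6) + 699*exp(12))*exp(-12)/128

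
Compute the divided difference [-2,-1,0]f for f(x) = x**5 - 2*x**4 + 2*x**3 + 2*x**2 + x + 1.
-33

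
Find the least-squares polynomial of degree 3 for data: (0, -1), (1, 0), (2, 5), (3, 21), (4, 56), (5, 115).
-17/18 + (719/756)x + (-325/252)x² + (31/27)x³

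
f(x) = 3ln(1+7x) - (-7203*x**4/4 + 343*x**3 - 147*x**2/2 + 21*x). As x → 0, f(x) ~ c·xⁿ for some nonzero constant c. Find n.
5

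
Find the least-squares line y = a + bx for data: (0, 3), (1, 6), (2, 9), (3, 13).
a = 14/5, b = 33/10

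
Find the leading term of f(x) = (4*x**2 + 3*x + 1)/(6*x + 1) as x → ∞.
2*x/3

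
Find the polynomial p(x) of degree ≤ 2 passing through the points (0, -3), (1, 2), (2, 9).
x**2 + 4*x - 3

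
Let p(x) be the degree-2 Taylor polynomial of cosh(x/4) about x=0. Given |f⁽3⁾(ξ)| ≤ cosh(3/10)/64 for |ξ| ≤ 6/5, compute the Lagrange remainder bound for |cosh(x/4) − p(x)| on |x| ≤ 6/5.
9*cosh(3/10)/2000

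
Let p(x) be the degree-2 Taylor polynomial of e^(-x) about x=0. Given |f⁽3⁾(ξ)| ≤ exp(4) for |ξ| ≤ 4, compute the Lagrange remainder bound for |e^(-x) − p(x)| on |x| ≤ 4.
32*exp(4)/3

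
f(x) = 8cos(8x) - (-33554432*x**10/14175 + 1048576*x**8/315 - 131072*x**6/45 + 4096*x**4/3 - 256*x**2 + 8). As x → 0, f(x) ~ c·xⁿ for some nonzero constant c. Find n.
12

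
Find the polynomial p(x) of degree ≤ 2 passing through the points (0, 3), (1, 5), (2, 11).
2*x**2 + 3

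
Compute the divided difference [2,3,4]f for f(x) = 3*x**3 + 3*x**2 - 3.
30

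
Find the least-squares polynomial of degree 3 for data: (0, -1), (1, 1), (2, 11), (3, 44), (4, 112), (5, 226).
-107/126 + (635/756)x + (-391/252)x² + (113/54)x³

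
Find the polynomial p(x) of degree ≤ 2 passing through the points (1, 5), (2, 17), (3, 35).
3*x**2 + 3*x - 1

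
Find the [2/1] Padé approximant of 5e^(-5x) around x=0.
(125*x**2/6 - 50*x/3 + 5)/(5*x/3 + 1)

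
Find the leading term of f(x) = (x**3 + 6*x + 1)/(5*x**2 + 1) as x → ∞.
x/5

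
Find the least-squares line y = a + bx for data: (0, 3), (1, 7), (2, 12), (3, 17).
a = 27/10, b = 47/10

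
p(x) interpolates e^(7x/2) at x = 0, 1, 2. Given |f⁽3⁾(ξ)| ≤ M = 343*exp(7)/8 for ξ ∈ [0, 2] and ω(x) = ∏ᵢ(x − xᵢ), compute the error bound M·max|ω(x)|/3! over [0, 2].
343*sqrt(3)*exp(7)/216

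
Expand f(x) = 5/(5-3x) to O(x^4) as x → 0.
1 + 3*x/5 + 9*x**2/25 + 27*x**3/125 + O(x**4)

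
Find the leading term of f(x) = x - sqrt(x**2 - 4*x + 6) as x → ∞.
2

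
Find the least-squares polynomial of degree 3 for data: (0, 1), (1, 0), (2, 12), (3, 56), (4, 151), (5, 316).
1 + (-7/6)x + (-3)x² + (19/6)x³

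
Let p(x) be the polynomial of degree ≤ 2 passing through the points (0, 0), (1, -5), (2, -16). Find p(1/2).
-7/4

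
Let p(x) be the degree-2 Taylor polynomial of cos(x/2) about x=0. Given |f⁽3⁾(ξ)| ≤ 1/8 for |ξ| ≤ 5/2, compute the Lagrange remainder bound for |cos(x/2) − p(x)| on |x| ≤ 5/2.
125/384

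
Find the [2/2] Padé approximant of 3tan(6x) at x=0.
18*x/(1 - 12*x**2)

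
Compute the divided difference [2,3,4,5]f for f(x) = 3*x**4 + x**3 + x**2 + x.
43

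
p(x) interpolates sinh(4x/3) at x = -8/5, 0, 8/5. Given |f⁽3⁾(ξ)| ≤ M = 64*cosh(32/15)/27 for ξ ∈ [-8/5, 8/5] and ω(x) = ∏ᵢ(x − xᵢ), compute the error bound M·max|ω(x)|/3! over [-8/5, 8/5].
32768*sqrt(3)*cosh(32/15)/91125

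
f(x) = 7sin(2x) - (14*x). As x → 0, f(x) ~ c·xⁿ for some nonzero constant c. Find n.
3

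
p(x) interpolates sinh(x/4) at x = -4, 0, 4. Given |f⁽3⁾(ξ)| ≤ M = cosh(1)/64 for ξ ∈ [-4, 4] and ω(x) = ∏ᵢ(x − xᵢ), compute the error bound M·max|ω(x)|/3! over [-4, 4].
sqrt(3)*cosh(1)/27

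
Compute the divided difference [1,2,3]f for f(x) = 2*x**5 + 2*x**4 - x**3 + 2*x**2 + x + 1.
226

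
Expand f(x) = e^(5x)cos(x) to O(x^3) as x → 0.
1 + 5*x + 12*x**2 + O(x**3)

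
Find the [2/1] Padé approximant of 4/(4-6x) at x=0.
1/(1 - 3*x/2)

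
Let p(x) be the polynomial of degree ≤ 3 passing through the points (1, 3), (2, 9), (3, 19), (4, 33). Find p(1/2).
3/2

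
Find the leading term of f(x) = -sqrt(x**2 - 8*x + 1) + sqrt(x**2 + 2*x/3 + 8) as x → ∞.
13/3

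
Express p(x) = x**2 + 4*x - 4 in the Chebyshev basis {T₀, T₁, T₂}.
(-7/2)T₀ + (4)T₁ + (1/2)T₂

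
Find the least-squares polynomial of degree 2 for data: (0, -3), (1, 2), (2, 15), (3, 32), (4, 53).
-121/35 + (137/35)x + (18/7)x²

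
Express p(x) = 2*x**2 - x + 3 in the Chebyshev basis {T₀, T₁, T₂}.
(4)T₀ - T₁ + T₂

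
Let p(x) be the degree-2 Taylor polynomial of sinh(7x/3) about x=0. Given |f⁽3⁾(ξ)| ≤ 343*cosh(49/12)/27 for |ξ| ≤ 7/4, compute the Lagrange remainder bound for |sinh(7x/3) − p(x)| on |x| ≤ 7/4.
117649*cosh(49/12)/10368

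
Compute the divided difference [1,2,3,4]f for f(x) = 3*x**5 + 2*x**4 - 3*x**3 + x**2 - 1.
212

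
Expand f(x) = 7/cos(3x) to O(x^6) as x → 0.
7 + 63*x**2/2 + 945*x**4/8 + O(x**6)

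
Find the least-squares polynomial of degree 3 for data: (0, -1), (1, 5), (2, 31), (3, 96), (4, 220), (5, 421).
-41/42 + (575/252)x + (19/42)x² + (115/36)x³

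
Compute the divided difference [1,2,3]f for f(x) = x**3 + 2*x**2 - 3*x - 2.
8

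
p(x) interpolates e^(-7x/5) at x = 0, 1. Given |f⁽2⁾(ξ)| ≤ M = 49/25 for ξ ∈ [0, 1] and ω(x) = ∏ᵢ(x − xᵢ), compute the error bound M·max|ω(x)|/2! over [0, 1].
49/200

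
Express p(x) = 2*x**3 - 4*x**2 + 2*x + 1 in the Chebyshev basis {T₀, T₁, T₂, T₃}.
-T₀ + (7/2)T₁ + (-2)T₂ + (1/2)T₃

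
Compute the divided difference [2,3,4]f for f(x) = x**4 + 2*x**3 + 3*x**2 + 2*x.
76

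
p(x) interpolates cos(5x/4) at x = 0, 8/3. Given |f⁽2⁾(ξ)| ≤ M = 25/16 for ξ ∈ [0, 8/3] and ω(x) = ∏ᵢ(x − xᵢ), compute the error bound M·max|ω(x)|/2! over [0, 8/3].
25/18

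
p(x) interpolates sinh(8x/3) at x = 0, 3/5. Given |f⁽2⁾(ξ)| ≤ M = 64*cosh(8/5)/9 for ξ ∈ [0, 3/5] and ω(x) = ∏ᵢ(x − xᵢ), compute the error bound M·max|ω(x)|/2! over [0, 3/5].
8*cosh(8/5)/25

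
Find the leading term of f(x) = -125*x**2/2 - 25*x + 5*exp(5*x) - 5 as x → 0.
625*x**3/6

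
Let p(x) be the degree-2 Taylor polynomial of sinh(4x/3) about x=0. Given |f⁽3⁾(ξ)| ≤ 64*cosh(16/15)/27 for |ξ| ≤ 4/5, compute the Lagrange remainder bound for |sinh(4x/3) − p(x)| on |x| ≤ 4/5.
2048*cosh(16/15)/10125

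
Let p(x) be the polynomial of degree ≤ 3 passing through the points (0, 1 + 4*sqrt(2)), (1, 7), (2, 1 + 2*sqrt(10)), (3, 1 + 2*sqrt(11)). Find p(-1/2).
-97/8 - 5*sqrt(11)/8 + 21*sqrt(10)/8 + 35*sqrt(2)/4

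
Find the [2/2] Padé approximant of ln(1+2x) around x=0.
2*x*(x + 1)/(2*x**2/3 + 2*x + 1)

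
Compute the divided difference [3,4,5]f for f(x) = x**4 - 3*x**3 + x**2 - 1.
62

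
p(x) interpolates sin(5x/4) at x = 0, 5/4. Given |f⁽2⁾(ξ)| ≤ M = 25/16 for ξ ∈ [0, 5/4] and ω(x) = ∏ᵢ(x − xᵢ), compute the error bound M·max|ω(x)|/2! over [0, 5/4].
625/2048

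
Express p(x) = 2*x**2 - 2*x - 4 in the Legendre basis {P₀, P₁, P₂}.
(-10/3)P₀ + (-2)P₁ + (4/3)P₂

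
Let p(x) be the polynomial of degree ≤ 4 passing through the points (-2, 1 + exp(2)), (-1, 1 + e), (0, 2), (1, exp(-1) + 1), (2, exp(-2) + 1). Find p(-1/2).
(-20*e + 3 + (-5*exp(2) + 60*e + 218)*exp(2))*exp(-2)/128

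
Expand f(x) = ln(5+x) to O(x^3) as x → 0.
log(5) + x/5 - x**2/50 + O(x**3)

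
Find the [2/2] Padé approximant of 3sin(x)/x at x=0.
(3 - 7*x**2/20)/(x**2/20 + 1)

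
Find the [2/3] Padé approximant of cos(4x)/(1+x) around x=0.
(1 - 20*x**2/3)/(4*x**3/3 + 4*x**2/3 + x + 1)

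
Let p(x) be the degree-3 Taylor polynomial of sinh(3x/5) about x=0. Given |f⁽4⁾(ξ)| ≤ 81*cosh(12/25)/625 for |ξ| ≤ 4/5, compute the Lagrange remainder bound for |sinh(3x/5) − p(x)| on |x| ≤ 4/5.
864*cosh(12/25)/390625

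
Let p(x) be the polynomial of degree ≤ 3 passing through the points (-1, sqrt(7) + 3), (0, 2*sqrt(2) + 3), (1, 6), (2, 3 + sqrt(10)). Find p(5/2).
-57/16 - 5*sqrt(7)/16 + 21*sqrt(2)/8 + 35*sqrt(10)/16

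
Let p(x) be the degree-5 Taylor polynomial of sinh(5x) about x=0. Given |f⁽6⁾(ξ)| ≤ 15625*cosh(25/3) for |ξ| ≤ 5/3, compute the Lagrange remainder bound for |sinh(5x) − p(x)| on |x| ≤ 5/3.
48828125*cosh(25/3)/104976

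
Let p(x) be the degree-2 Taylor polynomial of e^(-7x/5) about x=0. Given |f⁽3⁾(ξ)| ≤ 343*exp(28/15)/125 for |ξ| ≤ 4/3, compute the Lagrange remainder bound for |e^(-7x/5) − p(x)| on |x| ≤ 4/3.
10976*exp(28/15)/10125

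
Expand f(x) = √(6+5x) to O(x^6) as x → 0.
sqrt(6) + 5*sqrt(6)*x/12 - 25*sqrt(6)*x**2/288 + 125*sqrt(6)*x**3/3456 - 3125*sqrt(6)*x**4/165888 + 21875*sqrt(6)*x**5/1990656 + O(x**6)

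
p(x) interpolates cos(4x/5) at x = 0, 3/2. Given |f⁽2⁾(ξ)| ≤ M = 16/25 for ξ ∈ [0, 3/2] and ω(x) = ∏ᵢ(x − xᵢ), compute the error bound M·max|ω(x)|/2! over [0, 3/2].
9/50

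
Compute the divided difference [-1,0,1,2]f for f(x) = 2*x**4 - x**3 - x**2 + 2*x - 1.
3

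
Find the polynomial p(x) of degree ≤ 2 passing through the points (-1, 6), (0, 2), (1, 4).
3*x**2 - x + 2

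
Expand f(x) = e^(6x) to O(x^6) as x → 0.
1 + 6*x + 18*x**2 + 36*x**3 + 54*x**4 + 324*x**5/5 + O(x**6)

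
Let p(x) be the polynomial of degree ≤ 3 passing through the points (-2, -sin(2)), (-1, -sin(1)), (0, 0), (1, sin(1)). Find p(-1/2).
-5*sin(1)/8 + sin(2)/16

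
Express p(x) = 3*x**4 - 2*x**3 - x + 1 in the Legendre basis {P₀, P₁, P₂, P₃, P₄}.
(8/5)P₀ + (-11/5)P₁ + (12/7)P₂ + (-4/5)P₃ + (24/35)P₄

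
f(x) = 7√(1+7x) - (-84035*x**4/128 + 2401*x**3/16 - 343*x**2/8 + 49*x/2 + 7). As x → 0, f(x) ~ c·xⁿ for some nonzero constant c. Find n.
5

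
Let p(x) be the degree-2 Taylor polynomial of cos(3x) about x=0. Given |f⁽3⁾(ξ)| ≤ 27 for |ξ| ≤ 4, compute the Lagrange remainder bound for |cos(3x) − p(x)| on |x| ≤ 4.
288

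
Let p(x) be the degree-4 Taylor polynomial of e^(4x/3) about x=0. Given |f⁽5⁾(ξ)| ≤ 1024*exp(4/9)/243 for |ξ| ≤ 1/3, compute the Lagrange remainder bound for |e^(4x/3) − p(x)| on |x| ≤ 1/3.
128*exp(4/9)/885735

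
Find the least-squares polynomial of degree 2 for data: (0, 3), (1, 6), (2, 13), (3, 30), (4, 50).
108/35 + (-27/35)x + (22/7)x²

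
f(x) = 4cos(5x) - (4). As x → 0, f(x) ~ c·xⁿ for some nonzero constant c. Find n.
2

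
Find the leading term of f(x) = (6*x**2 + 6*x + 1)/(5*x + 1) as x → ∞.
6*x/5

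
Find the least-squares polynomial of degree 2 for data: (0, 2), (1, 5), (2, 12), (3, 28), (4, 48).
15/7 + (-11/14)x + (43/14)x²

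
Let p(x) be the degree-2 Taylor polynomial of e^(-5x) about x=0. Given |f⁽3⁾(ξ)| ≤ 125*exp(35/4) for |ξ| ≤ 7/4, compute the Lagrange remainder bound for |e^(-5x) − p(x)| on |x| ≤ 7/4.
42875*exp(35/4)/384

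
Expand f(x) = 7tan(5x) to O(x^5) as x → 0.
35*x + 875*x**3/3 + O(x**5)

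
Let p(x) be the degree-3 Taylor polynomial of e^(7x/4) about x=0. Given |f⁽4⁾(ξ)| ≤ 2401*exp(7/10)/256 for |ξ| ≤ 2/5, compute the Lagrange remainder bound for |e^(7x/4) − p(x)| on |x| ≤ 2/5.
2401*exp(7/10)/240000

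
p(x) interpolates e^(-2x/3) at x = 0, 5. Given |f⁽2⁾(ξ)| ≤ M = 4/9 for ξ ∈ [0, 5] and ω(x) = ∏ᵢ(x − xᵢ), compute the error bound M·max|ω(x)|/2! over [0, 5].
25/18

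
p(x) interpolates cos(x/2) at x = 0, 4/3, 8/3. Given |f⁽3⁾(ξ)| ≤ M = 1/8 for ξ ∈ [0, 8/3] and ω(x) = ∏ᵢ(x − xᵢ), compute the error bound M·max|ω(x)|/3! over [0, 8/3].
8*sqrt(3)/729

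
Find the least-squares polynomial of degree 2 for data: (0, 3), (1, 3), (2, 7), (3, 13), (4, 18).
88/35 + (4/7)x + (6/7)x²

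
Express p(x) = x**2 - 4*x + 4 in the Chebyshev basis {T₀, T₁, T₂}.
(9/2)T₀ + (-4)T₁ + (1/2)T₂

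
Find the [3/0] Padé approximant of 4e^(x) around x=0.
2*x**3/3 + 2*x**2 + 4*x + 4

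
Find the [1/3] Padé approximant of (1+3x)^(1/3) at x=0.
(5*x/2 + 1)/(x**3/3 - x**2/2 + 3*x/2 + 1)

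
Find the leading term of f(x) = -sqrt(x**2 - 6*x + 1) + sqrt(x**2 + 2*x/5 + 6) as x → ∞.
16/5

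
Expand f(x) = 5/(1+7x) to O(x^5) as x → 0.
5 - 35*x + 245*x**2 - 1715*x**3 + 12005*x**4 + O(x**5)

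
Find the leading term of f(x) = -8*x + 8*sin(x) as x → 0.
-4*x**3/3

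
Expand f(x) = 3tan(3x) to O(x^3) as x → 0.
9*x + O(x**3)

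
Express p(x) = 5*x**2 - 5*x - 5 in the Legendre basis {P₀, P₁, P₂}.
(-10/3)P₀ + (-5)P₁ + (10/3)P₂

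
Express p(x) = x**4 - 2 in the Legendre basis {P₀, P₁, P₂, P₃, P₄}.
(-9/5)P₀ + (4/7)P₂ + (8/35)P₄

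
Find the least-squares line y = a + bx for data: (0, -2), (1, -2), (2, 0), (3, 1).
a = -12/5, b = 11/10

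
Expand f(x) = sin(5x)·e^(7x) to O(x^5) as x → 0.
5*x + 35*x**2 + 305*x**3/3 + 140*x**4 + O(x**5)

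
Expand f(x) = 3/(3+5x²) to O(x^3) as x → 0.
1 - 5*x**2/3 + O(x**3)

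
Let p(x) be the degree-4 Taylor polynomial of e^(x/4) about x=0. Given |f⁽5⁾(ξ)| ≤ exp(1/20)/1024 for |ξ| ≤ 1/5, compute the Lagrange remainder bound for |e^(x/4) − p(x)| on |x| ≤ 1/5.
exp(1/20)/384000000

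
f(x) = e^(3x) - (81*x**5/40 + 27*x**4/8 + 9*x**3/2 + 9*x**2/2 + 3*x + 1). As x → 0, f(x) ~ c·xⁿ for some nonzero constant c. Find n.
6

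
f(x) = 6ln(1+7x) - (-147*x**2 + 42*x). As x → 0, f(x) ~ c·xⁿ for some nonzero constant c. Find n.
3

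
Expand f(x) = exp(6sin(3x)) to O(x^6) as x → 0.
1 + 18*x + 162*x**2 + 945*x**3 + 3888*x**4 + 227691*x**5/20 + O(x**6)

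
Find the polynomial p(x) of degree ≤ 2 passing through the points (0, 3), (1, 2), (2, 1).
3 - x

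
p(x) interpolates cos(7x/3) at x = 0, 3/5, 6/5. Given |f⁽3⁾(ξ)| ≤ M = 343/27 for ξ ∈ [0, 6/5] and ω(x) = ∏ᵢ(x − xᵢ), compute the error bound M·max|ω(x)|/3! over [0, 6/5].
343*sqrt(3)/3375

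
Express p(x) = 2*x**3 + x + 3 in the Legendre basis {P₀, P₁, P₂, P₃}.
(3)P₀ + (11/5)P₁ + (4/5)P₃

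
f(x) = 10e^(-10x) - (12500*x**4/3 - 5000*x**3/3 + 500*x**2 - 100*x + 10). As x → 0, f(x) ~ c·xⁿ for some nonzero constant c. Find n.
5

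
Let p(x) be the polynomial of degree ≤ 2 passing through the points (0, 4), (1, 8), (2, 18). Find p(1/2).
21/4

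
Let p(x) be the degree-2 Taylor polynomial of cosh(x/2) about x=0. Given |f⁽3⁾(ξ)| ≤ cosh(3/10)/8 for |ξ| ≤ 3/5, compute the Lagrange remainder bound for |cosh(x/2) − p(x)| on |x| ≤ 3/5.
9*cosh(3/10)/2000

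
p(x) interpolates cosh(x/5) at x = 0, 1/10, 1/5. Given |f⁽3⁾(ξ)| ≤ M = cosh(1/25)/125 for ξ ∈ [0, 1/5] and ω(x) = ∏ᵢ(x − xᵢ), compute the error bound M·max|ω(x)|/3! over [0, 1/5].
sqrt(3)*cosh(1/25)/3375000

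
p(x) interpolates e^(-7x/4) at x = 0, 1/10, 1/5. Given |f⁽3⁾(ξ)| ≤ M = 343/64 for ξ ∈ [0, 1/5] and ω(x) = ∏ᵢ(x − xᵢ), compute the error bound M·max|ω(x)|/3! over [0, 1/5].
343*sqrt(3)/1728000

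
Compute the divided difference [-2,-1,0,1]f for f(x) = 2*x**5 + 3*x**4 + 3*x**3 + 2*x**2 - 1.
7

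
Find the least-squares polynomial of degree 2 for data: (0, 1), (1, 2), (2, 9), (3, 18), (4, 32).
4/5 + (-1/5)x + (2)x²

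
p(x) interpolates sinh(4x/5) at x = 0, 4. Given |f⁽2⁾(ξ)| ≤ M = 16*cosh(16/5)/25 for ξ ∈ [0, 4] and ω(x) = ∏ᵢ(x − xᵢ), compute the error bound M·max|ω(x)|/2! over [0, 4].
32*cosh(16/5)/25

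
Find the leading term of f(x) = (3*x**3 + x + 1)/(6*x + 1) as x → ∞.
x**2/2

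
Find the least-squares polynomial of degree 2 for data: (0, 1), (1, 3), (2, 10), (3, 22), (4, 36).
26/35 + (43/70)x + (29/14)x²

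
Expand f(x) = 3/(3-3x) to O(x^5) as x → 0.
1 + x + x**2 + x**3 + x**4 + O(x**5)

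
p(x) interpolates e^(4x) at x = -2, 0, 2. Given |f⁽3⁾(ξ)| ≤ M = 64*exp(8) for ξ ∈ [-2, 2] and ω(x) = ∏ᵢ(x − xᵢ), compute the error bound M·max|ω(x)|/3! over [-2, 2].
512*sqrt(3)*exp(8)/27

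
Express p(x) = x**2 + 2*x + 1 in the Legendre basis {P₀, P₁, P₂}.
(4/3)P₀ + (2)P₁ + (2/3)P₂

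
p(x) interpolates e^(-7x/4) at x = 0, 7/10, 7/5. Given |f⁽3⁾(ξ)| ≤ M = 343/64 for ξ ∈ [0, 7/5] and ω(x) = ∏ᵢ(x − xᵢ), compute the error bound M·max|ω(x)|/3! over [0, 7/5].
117649*sqrt(3)/1728000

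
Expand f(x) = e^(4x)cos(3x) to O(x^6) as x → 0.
1 + 4*x + 7*x**2/2 - 22*x**3/3 - 527*x**4/24 - 779*x**5/30 + O(x**6)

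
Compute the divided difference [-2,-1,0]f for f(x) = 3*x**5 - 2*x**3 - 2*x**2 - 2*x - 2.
-41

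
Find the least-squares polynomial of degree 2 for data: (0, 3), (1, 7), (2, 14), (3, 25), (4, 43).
118/35 + (23/35)x + (16/7)x²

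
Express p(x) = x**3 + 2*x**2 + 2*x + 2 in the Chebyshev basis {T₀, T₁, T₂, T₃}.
(3)T₀ + (11/4)T₁ + T₂ + (1/4)T₃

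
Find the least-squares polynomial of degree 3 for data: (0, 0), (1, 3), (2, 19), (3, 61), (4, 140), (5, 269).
1/63 + (52/189)x + (11/18)x² + (109/54)x³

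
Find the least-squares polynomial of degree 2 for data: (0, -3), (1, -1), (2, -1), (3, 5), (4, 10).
-94/35 + (-8/35)x + (6/7)x²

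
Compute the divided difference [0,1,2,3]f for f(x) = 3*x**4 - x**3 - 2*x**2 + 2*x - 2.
17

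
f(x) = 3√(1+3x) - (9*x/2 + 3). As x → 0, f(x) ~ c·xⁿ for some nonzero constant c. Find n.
2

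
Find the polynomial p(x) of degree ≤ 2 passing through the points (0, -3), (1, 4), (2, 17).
3*x**2 + 4*x - 3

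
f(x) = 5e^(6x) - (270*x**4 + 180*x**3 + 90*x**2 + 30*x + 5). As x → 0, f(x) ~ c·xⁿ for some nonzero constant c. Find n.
5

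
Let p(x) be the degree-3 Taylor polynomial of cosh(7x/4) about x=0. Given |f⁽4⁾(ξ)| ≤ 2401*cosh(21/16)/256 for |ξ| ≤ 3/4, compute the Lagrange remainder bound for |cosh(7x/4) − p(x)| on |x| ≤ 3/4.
64827*cosh(21/16)/524288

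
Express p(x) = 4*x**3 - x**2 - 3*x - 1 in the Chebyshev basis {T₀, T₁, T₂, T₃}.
(-3/2)T₀ + (-1/2)T₂ + T₃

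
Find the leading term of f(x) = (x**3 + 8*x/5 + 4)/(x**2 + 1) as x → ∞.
x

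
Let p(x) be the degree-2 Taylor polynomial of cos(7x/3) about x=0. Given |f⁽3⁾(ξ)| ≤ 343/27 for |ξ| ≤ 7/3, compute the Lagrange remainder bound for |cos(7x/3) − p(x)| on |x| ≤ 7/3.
117649/4374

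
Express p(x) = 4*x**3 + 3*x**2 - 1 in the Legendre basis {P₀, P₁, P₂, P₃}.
(12/5)P₁ + (2)P₂ + (8/5)P₃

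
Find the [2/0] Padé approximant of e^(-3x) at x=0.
9*x**2/2 - 3*x + 1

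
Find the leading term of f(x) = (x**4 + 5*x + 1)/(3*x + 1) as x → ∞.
x**3/3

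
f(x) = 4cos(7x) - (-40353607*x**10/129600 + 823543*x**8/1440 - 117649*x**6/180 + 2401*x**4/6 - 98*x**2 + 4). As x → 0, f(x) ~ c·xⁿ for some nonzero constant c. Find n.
12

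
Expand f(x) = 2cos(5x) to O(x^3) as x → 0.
2 - 25*x**2 + O(x**3)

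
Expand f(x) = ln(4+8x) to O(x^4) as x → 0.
log(4) + 2*x - 2*x**2 + 8*x**3/3 + O(x**4)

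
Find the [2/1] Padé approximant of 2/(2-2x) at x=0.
1/(1 - x)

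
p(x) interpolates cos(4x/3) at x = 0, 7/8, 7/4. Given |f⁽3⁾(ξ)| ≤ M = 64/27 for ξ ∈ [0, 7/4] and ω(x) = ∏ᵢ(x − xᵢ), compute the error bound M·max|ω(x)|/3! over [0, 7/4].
343*sqrt(3)/5832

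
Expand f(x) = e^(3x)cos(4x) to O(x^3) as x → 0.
1 + 3*x - 7*x**2/2 + O(x**3)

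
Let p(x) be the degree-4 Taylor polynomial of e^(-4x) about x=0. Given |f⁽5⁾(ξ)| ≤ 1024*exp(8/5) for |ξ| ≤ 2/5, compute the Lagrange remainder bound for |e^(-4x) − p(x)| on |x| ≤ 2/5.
4096*exp(8/5)/46875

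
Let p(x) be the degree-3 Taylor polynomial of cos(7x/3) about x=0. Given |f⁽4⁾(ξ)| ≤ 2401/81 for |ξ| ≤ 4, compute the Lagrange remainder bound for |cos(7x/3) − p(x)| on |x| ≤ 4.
76832/243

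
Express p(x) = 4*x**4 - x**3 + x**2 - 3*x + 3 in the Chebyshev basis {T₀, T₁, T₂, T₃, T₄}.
(5)T₀ + (-15/4)T₁ + (5/2)T₂ + (-1/4)T₃ + (1/2)T₄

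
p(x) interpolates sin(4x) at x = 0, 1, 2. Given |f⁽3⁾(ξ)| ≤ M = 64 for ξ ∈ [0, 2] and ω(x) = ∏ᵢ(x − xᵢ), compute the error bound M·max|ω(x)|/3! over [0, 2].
64*sqrt(3)/27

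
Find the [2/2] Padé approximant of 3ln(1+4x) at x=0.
12*x*(2*x + 1)/(8*x**2/3 + 4*x + 1)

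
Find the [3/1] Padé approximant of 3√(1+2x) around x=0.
(-3*x**3/8 + 9*x**2/4 + 27*x/4 + 3)/(5*x/4 + 1)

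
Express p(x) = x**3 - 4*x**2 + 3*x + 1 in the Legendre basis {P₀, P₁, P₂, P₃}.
(-1/3)P₀ + (18/5)P₁ + (-8/3)P₂ + (2/5)P₃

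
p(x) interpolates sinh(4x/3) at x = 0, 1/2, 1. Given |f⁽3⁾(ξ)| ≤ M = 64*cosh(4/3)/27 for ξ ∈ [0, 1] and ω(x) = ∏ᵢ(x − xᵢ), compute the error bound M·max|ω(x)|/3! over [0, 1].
8*sqrt(3)*cosh(4/3)/729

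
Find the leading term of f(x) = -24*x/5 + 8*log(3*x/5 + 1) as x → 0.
-36*x**2/25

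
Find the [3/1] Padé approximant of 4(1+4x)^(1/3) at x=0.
(-256*x**3/81 + 64*x**2/9 + 16*x + 4)/(8*x/3 + 1)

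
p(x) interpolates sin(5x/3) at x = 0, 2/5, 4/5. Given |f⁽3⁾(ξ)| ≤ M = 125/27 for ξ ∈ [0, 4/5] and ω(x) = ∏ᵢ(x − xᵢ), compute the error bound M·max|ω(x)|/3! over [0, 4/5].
8*sqrt(3)/729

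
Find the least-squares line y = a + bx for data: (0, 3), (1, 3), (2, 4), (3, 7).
a = 23/10, b = 13/10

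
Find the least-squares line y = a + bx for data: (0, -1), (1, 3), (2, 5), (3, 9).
a = -4/5, b = 16/5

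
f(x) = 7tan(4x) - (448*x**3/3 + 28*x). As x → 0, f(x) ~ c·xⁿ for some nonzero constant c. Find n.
5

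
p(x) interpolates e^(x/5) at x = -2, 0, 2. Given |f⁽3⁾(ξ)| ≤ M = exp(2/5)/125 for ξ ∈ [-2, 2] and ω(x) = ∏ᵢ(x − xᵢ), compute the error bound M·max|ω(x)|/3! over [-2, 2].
8*sqrt(3)*exp(2/5)/3375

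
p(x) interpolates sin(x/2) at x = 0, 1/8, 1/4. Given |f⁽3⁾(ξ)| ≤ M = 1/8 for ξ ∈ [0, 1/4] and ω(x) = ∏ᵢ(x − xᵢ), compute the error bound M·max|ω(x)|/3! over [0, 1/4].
sqrt(3)/110592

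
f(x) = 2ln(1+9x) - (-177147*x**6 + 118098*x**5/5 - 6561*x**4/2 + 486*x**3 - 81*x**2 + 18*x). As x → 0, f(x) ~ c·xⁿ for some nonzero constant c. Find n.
7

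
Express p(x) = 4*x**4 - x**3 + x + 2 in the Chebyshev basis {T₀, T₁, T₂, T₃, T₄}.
(7/2)T₀ + (1/4)T₁ + (2)T₂ + (-1/4)T₃ + (1/2)T₄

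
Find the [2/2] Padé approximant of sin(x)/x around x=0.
(1 - 7*x**2/60)/(x**2/20 + 1)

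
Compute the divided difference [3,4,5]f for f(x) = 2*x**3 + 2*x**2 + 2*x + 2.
26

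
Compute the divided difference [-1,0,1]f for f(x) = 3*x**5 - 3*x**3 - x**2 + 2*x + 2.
-1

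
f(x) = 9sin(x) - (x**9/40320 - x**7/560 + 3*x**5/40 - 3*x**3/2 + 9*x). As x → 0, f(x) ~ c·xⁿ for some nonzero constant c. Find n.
11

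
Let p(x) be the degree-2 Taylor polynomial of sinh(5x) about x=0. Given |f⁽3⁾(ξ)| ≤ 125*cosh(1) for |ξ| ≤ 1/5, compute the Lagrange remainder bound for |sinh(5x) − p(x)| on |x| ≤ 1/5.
cosh(1)/6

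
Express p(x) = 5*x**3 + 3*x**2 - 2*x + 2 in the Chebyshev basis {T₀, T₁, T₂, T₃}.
(7/2)T₀ + (7/4)T₁ + (3/2)T₂ + (5/4)T₃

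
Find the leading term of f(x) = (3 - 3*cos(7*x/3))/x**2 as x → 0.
49/6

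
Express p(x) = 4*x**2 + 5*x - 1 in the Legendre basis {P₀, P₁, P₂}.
(1/3)P₀ + (5)P₁ + (8/3)P₂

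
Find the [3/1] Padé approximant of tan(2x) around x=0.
8*x**3/3 + 2*x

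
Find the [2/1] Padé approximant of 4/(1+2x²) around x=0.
4 - 8*x**2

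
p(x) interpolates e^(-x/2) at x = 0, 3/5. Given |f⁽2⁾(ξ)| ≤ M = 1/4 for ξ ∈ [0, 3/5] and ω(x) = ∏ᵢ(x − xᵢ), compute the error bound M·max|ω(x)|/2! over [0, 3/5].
9/800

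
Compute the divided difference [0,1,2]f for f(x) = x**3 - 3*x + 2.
3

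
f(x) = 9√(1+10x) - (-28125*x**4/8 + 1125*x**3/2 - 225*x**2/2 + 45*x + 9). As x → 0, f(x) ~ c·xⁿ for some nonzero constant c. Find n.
5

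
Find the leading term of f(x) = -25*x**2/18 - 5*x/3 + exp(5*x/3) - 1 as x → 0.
125*x**3/162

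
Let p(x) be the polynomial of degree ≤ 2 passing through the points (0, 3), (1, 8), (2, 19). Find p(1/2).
19/4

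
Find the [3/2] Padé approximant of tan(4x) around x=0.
(-64*x**3/15 + 4*x)/(1 - 32*x**2/5)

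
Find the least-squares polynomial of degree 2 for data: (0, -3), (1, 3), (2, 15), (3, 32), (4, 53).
-16/5 + (41/10)x + (5/2)x²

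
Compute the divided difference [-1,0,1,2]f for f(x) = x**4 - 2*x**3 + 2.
0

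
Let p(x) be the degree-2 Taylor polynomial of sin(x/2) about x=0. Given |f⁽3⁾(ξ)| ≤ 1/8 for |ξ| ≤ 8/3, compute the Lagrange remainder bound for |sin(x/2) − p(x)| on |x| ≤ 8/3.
32/81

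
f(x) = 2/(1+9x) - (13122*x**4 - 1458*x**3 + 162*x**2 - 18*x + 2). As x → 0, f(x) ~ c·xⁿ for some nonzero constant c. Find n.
5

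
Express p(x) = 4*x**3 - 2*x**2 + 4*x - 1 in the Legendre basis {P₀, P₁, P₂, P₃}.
(-5/3)P₀ + (32/5)P₁ + (-4/3)P₂ + (8/5)P₃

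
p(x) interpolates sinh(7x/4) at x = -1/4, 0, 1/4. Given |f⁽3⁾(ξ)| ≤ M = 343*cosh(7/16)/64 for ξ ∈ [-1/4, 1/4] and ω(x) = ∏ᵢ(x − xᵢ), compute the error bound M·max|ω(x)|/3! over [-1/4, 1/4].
343*sqrt(3)*cosh(7/16)/110592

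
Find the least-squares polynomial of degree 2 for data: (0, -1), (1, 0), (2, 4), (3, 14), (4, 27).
-32/35 + (-11/7)x + (15/7)x²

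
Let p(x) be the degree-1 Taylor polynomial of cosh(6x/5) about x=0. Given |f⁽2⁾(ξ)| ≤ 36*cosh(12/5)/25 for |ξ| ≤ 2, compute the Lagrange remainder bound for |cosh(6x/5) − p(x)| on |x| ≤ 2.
72*cosh(12/5)/25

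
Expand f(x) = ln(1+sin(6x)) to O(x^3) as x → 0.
6*x - 18*x**2 + O(x**3)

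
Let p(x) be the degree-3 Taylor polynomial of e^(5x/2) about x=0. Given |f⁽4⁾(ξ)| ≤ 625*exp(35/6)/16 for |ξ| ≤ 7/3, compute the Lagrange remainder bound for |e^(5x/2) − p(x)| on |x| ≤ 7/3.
1500625*exp(35/6)/31104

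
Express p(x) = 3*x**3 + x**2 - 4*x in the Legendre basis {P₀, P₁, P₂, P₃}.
(1/3)P₀ + (-11/5)P₁ + (2/3)P₂ + (6/5)P₃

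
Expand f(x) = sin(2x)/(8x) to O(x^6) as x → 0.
1/4 - x**2/6 + x**4/30 + O(x**6)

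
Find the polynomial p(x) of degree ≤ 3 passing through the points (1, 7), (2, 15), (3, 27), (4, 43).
2*x**2 + 2*x + 3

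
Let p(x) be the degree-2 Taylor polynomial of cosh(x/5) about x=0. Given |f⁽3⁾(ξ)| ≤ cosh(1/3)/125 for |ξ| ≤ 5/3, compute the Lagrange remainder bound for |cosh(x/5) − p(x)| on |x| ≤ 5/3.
cosh(1/3)/162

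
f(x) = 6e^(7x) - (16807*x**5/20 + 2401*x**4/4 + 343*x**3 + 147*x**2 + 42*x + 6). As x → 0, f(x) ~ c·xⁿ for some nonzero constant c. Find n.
6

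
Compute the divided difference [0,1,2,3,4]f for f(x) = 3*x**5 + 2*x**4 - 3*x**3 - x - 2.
32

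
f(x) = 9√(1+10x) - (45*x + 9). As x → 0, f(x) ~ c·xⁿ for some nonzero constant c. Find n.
2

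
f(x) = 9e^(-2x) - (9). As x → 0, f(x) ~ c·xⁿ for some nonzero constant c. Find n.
1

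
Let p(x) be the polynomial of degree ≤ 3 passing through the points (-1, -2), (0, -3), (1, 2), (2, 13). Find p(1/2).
-5/4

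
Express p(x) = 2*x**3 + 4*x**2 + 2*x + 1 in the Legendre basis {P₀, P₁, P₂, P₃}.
(7/3)P₀ + (16/5)P₁ + (8/3)P₂ + (4/5)P₃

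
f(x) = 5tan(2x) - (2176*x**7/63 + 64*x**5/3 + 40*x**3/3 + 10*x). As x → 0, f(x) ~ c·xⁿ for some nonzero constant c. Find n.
9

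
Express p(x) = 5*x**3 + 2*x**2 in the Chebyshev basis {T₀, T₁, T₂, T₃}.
T₀ + (15/4)T₁ + T₂ + (5/4)T₃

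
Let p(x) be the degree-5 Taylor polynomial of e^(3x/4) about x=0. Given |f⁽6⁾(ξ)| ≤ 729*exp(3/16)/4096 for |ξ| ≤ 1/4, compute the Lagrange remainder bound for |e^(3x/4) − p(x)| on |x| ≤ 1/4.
81*exp(3/16)/1342177280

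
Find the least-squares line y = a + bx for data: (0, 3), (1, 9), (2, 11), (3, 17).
a = 17/5, b = 22/5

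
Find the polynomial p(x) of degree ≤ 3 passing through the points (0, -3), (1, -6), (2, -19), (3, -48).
-x**3 - 2*x**2 - 3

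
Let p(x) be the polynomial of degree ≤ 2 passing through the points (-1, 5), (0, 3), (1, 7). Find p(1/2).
17/4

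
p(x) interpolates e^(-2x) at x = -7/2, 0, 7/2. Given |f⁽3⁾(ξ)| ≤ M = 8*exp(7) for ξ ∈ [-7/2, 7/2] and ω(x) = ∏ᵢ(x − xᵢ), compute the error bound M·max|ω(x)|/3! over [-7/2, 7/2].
343*sqrt(3)*exp(7)/27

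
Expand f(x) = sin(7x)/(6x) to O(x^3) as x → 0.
7/6 - 343*x**2/36 + O(x**3)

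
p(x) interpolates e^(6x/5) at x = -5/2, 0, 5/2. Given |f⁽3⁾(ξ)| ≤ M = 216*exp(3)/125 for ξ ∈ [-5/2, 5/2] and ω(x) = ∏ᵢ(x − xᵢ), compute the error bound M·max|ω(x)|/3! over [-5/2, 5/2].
sqrt(3)*exp(3)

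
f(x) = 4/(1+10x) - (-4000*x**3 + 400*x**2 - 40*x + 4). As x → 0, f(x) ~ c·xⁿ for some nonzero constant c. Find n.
4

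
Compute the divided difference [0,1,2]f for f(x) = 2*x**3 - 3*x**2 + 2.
3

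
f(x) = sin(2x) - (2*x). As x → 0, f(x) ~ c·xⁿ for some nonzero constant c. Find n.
3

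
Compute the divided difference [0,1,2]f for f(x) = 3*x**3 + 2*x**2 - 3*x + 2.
11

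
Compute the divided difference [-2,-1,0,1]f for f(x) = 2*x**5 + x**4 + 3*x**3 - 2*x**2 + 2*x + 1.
11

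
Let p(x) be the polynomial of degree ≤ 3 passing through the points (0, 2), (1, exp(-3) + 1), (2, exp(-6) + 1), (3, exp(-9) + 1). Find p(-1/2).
(-35*exp(6) - 5 + 21*exp(3) + 51*exp(9))*exp(-9)/16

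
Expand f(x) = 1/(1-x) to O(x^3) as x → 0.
1 + x + x**2 + O(x**3)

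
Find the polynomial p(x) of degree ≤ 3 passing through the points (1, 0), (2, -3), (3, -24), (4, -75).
-2*x**3 + 3*x**2 + 2*x - 3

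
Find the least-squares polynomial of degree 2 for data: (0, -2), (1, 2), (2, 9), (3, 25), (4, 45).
-61/35 + (-1/70)x + (41/14)x²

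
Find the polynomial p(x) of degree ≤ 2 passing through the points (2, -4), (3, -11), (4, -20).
-x**2 - 2*x + 4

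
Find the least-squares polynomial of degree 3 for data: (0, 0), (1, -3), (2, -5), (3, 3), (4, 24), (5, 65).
1/9 + (-536/189)x + (-104/63)x² + (26/27)x³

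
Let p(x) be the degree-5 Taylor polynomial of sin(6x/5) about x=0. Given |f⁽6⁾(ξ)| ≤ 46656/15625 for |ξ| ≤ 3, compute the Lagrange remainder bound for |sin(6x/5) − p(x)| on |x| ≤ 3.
236196/78125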